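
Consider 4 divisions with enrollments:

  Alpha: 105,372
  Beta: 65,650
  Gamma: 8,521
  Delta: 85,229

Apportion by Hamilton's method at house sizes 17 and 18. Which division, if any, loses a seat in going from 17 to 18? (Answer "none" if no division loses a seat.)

none

At 17 seats: Alpha 7, Beta 4, Gamma 1, Delta 5.
At 18 seats: Alpha 7, Beta 4, Gamma 1, Delta 6.
No division's allocation decreased.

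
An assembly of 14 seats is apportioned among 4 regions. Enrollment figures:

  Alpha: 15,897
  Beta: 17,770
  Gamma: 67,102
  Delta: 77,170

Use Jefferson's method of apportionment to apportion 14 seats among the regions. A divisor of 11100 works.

With modified divisor 11100: modified quotas Alpha 1.432, Beta 1.601, Gamma 6.045, Delta 6.952.
Rounding down: Alpha 1, Beta 1, Gamma 6, Delta 6 (total 14).

Alpha 1, Beta 1, Gamma 6, Delta 6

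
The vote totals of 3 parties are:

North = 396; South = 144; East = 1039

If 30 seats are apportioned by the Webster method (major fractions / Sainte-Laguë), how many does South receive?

3

Standard divisor 1579/30 ≈ 52.633; standard quotas: North 7.524, South 2.736, East 19.740.
Rounding to the nearest integer gives 8, 3, 20 = 31 seats, so the divisor must be adjusted.
With modified divisor 53: modified quotas North 7.472, South 2.717, East 19.604.
Rounding to the nearest integer: North 7, South 3, East 20 (total 30).
South receives 3.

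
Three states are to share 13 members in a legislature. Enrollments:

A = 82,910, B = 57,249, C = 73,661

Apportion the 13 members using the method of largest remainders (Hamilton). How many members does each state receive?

Standard divisor: 213820 ÷ 13 ≈ 16447.692.
Standard quotas: A 5.0408, B 3.4807, C 4.4785.
Lower quotas: A 5, B 3, C 4 (sum 12, leaving 1 seat).
Remainders in descending order: B 0.4807, C 0.4785, A 0.0408.
Largest remainder: B receives the extra seat.

A=5, B=4, C=4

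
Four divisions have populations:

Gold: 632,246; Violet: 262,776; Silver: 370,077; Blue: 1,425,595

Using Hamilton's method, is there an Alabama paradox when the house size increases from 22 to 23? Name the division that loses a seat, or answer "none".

At 22 seats: Gold 5, Violet 2, Silver 3, Blue 12.
At 23 seats: Gold 6, Violet 2, Silver 3, Blue 12.
No division's allocation decreased.

none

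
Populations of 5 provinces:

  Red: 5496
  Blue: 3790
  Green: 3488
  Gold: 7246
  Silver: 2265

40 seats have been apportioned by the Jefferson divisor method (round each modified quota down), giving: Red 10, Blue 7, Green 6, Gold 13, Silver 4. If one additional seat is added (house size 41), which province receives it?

Gold

Priority for the next seat is population ÷ (current seats + 1).
Priorities: Red 499.636, Blue 473.750, Green 498.286, Gold 517.571, Silver 453.000.
Highest priority: Gold.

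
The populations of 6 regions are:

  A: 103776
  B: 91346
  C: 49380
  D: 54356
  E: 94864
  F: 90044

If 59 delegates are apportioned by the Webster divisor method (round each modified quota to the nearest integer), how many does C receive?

Standard divisor 483766/59 ≈ 8199.424; standard quotas: A 12.656, B 11.141, C 6.022, D 6.629, E 11.570, F 10.982.
Rounding to the nearest integer gives 13, 11, 6, 7, 12, 11 = 60 seats, so the divisor must be adjusted.
With modified divisor 8280: modified quotas A 12.533, B 11.032, C 5.964, D 6.565, E 11.457, F 10.875.
Rounding to the nearest integer: A 13, B 11, C 6, D 7, E 11, F 11 (total 59).
C receives 6.

6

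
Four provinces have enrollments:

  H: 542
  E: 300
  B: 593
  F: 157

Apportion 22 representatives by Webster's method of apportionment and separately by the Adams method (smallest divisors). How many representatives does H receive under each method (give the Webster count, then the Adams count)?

8 and 7

Webster: H 8, E 4, B 8, F 2.
Adams: H 7, E 4, B 8, F 3.
H gets 8 under Webster and 7 under Adams.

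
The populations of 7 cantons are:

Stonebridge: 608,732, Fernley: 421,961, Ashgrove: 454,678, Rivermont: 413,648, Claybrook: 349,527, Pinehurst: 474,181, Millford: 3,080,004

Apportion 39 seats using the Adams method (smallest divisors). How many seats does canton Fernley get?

Standard divisor 5802731/39 ≈ 148787.974; standard quotas: Stonebridge 4.091, Fernley 2.836, Ashgrove 3.056, Rivermont 2.780, Claybrook 2.349, Pinehurst 3.187, Millford 20.701.
Rounding up gives 5, 3, 4, 3, 3, 4, 21 = 43 seats, so the divisor must be adjusted.
With modified divisor 160100: modified quotas Stonebridge 3.802, Fernley 2.636, Ashgrove 2.840, Rivermont 2.584, Claybrook 2.183, Pinehurst 2.962, Millford 19.238.
Rounding up: Stonebridge 4, Fernley 3, Ashgrove 3, Rivermont 3, Claybrook 3, Pinehurst 3, Millford 20 (total 39).
Fernley receives 3.

3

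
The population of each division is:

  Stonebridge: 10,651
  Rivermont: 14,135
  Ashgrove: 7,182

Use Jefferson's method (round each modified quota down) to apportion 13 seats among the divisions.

Standard divisor 31968/13 ≈ 2459.077; standard quotas: Stonebridge 4.331, Rivermont 5.748, Ashgrove 2.921.
Rounding down gives 4, 5, 2 = 11 seats, so the divisor must be adjusted.
With modified divisor 2200: modified quotas Stonebridge 4.841, Rivermont 6.425, Ashgrove 3.265.
Rounding down: Stonebridge 4, Rivermont 6, Ashgrove 3 (total 13).

Stonebridge 4, Rivermont 6, Ashgrove 3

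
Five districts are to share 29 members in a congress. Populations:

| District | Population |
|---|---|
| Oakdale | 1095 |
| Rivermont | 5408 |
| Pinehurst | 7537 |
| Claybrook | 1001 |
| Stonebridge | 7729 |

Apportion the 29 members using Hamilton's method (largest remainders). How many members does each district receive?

Oakdale=1, Rivermont=7, Pinehurst=10, Claybrook=1, Stonebridge=10

The standard divisor is 22770/29 ≈ 785.172.
Standard quotas: Oakdale 1.3946, Rivermont 6.8877, Pinehurst 9.5992, Claybrook 1.2749, Stonebridge 9.8437.
Lower quotas: Oakdale 1, Rivermont 6, Pinehurst 9, Claybrook 1, Stonebridge 9 (sum 26, leaving 3 seats).
Remainders in descending order: Rivermont 0.8877, Stonebridge 0.8437, Pinehurst 0.5992, Oakdale 0.3946, Claybrook 0.2749.
Largest remainders: Rivermont, Stonebridge, Pinehurst receive the extra seats.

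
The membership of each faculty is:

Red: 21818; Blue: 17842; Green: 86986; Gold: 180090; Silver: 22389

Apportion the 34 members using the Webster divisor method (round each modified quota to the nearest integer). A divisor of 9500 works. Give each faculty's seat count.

Red=2, Blue=2, Green=9, Gold=19, Silver=2

With modified divisor 9500: modified quotas Red 2.297, Blue 1.878, Green 9.156, Gold 18.957, Silver 2.357.
Rounding to the nearest integer: Red 2, Blue 2, Green 9, Gold 19, Silver 2 (total 34).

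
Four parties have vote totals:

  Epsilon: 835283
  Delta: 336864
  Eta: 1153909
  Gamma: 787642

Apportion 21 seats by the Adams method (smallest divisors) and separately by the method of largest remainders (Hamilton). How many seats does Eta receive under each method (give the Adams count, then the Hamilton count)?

7 and 8

Adams: Epsilon 6, Delta 3, Eta 7, Gamma 5.
Hamilton: Epsilon 6, Delta 2, Eta 8, Gamma 5.
Eta gets 7 under Adams and 8 under Hamilton.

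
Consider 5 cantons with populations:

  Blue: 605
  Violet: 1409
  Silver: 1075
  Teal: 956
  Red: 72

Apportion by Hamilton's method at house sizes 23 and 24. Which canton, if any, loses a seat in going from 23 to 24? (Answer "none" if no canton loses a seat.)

At 23 seats: Blue 3, Violet 8, Silver 6, Teal 5, Red 1.
At 24 seats: Blue 4, Violet 8, Silver 6, Teal 6, Red 0.
Red drops from 1 to 0.

Red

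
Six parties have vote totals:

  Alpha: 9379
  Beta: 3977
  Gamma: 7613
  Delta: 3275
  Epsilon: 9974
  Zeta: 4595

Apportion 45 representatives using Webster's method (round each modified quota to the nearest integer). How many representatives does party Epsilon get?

11

Standard divisor 38813/45 ≈ 862.511; standard quotas: Alpha 10.874, Beta 4.611, Gamma 8.827, Delta 3.797, Epsilon 11.564, Zeta 5.327.
Rounding to the nearest integer gives 11, 5, 9, 4, 12, 5 = 46 seats, so the divisor must be adjusted.
With modified divisor 876: modified quotas Alpha 10.707, Beta 4.540, Gamma 8.691, Delta 3.739, Epsilon 11.386, Zeta 5.245.
Rounding to the nearest integer: Alpha 11, Beta 5, Gamma 9, Delta 4, Epsilon 11, Zeta 5 (total 45).
Epsilon receives 11.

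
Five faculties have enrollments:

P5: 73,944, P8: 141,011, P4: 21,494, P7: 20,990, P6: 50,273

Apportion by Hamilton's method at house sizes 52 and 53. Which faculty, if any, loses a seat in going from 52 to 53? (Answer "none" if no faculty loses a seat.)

At 52 seats: P5 12, P8 24, P4 4, P7 4, P6 8.
At 53 seats: P5 13, P8 24, P4 4, P7 3, P6 9.
P7 drops from 4 to 3.

P7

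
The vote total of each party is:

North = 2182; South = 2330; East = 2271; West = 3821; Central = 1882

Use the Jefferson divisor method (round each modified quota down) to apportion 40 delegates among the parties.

Standard divisor 12486/40 ≈ 312.15; standard quotas: North 6.990, South 7.464, East 7.275, West 12.241, Central 6.029.
Rounding down gives 6, 7, 7, 12, 6 = 38 seats, so the divisor must be adjusted.
With modified divisor 293: modified quotas North 7.447, South 7.952, East 7.751, West 13.041, Central 6.423.
Rounding down: North 7, South 7, East 7, West 13, Central 6 (total 40).

North=7, South=7, East=7, West=13, Central=6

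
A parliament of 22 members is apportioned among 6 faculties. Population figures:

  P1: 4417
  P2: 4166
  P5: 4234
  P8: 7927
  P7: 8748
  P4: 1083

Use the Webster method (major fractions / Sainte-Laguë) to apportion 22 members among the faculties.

P1 3; P2 3; P5 3; P8 6; P7 6; P4 1

Standard divisor 30575/22 ≈ 1389.773; standard quotas: P1 3.178, P2 2.998, P5 3.047, P8 5.704, P7 6.295, P4 0.779.
Rounding to the nearest integer gives P1 3, P2 3, P5 3, P8 6, P7 6, P4 1 — total 22, matching the house size, so no adjustment is needed.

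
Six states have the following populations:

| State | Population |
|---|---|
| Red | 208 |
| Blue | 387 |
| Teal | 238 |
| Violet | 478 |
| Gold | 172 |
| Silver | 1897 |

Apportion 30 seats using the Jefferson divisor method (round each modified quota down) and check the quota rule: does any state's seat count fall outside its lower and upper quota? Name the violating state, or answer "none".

Silver

Standard quotas: Red 1.846, Blue 3.435, Teal 2.112, Violet 4.243, Gold 1.527, Silver 16.837.
Jefferson allocation: Red 2, Blue 3, Teal 2, Violet 4, Gold 1, Silver 18.
Silver has quota 16.837 (lower 16, upper 17) but receives 18 — outside the quota interval.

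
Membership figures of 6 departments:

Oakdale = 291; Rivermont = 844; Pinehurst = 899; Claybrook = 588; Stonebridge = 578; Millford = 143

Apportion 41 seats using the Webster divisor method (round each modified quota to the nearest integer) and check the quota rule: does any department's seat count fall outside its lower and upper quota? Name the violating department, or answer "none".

Standard quotas: Oakdale 3.569, Rivermont 10.351, Pinehurst 11.026, Claybrook 7.211, Stonebridge 7.089, Millford 1.754.
Webster allocation: Oakdale 4, Rivermont 10, Pinehurst 11, Claybrook 7, Stonebridge 7, Millford 2.
Every allocation lies between the lower and upper quota.

none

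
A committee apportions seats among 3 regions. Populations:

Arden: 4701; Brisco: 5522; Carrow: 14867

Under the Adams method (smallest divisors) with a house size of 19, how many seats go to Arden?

Standard divisor 25090/19 ≈ 1320.526; standard quotas: Arden 3.560, Brisco 4.182, Carrow 11.258.
Rounding up gives 4, 5, 12 = 21 seats, so the divisor must be adjusted.
With modified divisor 1400: modified quotas Arden 3.358, Brisco 3.944, Carrow 10.619.
Rounding up: Arden 4, Brisco 4, Carrow 11 (total 19).
Arden receives 4.

4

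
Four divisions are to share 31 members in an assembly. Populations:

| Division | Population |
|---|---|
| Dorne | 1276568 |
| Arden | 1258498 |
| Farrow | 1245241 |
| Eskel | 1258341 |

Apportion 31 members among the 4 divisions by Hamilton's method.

Total 5038648; standard divisor 5038648/31 ≈ 162537.032.
Standard quotas: Dorne 7.8540, Arden 7.7428, Farrow 7.6613, Eskel 7.7419.
Lower quotas: Dorne 7, Arden 7, Farrow 7, Eskel 7 (sum 28, leaving 3 seats).
Remainders in descending order: Dorne 0.8540, Arden 0.7428, Eskel 0.7419, Farrow 0.6613.
Largest remainders: Dorne, Arden, Eskel receive the extra seats.

Dorne: 8, Arden: 8, Farrow: 7, Eskel: 8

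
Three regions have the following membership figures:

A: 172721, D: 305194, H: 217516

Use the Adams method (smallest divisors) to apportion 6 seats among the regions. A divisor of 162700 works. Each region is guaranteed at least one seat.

A=2; D=2; H=2

With modified divisor 162700: modified quotas A 1.062, D 1.876, H 1.337.
Rounding up: A 2, D 2, H 2 (total 6).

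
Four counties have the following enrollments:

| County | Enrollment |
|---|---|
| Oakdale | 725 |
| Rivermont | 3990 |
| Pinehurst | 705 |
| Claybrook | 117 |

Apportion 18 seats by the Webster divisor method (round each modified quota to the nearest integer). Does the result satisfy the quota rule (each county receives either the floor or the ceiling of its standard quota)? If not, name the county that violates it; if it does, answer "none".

Standard quotas: Oakdale 2.357, Rivermont 12.971, Pinehurst 2.292, Claybrook 0.380.
Webster allocation: Oakdale 2, Rivermont 14, Pinehurst 2, Claybrook 0.
Rivermont has quota 12.971 (lower 12, upper 13) but receives 14 — outside the quota interval.

Rivermont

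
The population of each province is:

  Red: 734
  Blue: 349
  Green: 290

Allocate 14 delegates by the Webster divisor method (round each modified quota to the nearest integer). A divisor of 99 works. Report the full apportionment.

With modified divisor 99: modified quotas Red 7.414, Blue 3.525, Green 2.929.
Rounding to the nearest integer: Red 7, Blue 4, Green 3 (total 14).

Red 7, Blue 4, Green 3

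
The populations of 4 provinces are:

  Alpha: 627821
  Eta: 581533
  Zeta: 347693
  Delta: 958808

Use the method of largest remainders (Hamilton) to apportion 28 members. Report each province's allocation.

Alpha: 7, Eta: 6, Zeta: 4, Delta: 11

Standard divisor: 2515855 ÷ 28 ≈ 89851.964.
Standard quotas: Alpha 6.9873, Eta 6.4721, Zeta 3.8696, Delta 10.6710.
Lower quotas: Alpha 6, Eta 6, Zeta 3, Delta 10 (sum 25, leaving 3 seats).
Remainders in descending order: Alpha 0.9873, Zeta 0.8696, Delta 0.6710, Eta 0.4721.
Largest remainders: Alpha, Zeta, Delta receive the extra seats.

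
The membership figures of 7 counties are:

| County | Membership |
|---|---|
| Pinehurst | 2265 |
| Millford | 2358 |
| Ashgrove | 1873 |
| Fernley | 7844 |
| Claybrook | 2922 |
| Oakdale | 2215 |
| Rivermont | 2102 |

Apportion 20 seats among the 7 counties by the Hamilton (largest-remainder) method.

Standard divisor: 21579 ÷ 20 ≈ 1078.95.
Standard quotas: Pinehurst 2.0993, Millford 2.1855, Ashgrove 1.7359, Fernley 7.2700, Claybrook 2.7082, Oakdale 2.0529, Rivermont 1.9482.
Lower quotas: Pinehurst 2, Millford 2, Ashgrove 1, Fernley 7, Claybrook 2, Oakdale 2, Rivermont 1 (sum 17, leaving 3 seats).
Remainders in descending order: Rivermont 0.9482, Ashgrove 0.7359, Claybrook 0.7082, Fernley 0.2700, Millford 0.1855, Pinehurst 0.0993, Oakdale 0.0529.
Largest remainders: Rivermont, Ashgrove, Claybrook receive the extra seats.

Pinehurst 2, Millford 2, Ashgrove 2, Fernley 7, Claybrook 3, Oakdale 2, Rivermont 2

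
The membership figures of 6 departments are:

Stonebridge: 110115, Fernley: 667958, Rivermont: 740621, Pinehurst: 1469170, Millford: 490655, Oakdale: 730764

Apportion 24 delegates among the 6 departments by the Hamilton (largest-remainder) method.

The standard divisor is 4209283/24 ≈ 175386.792.
Standard quotas: Stonebridge 0.6278, Fernley 3.8085, Rivermont 4.2228, Pinehurst 8.3767, Millford 2.7976, Oakdale 4.1666.
Lower quotas: Stonebridge 0, Fernley 3, Rivermont 4, Pinehurst 8, Millford 2, Oakdale 4 (sum 21, leaving 3 seats).
Remainders in descending order: Fernley 0.8085, Millford 0.7976, Stonebridge 0.6278, Pinehurst 0.3767, Rivermont 0.2228, Oakdale 0.1666.
The surplus seats go to Fernley, Millford, Stonebridge.

Stonebridge 1, Fernley 4, Rivermont 4, Pinehurst 8, Millford 3, Oakdale 4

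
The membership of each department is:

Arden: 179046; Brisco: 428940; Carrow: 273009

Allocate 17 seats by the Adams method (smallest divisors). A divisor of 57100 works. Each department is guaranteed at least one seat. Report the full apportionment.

Arden 4, Brisco 8, Carrow 5

With modified divisor 57100: modified quotas Arden 3.136, Brisco 7.512, Carrow 4.781.
Rounding up: Arden 4, Brisco 8, Carrow 5 (total 17).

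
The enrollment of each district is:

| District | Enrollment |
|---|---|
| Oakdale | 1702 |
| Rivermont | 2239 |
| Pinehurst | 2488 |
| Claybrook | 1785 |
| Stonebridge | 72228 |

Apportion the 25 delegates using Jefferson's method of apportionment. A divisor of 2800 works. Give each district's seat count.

Oakdale=0, Rivermont=0, Pinehurst=0, Claybrook=0, Stonebridge=25

With modified divisor 2800: modified quotas Oakdale 0.608, Rivermont 0.800, Pinehurst 0.889, Claybrook 0.637, Stonebridge 25.796.
Rounding down: Oakdale 0, Rivermont 0, Pinehurst 0, Claybrook 0, Stonebridge 25 (total 25).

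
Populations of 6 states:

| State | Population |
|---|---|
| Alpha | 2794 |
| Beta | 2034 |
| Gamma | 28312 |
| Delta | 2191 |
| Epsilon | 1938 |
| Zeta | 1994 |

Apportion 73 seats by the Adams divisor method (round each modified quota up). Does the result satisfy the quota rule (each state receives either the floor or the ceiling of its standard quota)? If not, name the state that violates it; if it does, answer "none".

Gamma

Standard quotas: Alpha 5.195, Beta 3.782, Gamma 52.639, Delta 4.074, Epsilon 3.603, Zeta 3.707.
Adams allocation: Alpha 6, Beta 4, Gamma 51, Delta 4, Epsilon 4, Zeta 4.
Gamma has quota 52.639 (lower 52, upper 53) but receives 51 — outside the quota interval.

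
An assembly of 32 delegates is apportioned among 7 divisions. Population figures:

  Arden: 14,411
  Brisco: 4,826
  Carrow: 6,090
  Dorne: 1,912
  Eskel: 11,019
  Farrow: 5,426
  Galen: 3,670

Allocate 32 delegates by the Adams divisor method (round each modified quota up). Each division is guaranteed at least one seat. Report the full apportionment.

Arden 9, Brisco 3, Carrow 4, Dorne 2, Eskel 7, Farrow 4, Galen 3

Standard divisor 47354/32 ≈ 1479.812; standard quotas: Arden 9.738, Brisco 3.261, Carrow 4.115, Dorne 1.292, Eskel 7.446, Farrow 3.667, Galen 2.480.
Rounding up gives 10, 4, 5, 2, 8, 4, 3 = 36 seats, so the divisor must be adjusted.
With modified divisor 1700: modified quotas Arden 8.477, Brisco 2.839, Carrow 3.582, Dorne 1.125, Eskel 6.482, Farrow 3.192, Galen 2.159.
Rounding up: Arden 9, Brisco 3, Carrow 4, Dorne 2, Eskel 7, Farrow 4, Galen 3 (total 32).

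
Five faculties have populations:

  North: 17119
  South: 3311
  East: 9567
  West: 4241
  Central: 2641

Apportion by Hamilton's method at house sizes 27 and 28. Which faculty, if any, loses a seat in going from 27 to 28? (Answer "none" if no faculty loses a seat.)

none

At 27 seats: North 13, South 2, East 7, West 3, Central 2.
At 28 seats: North 13, South 3, East 7, West 3, Central 2.
No faculty's allocation decreased.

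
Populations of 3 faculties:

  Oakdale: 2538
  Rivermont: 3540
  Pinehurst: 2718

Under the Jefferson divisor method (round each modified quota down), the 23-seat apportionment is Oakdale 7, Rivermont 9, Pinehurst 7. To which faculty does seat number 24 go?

Priority for the next seat is population ÷ (current seats + 1).
Priorities: Oakdale 317.250, Rivermont 354.000, Pinehurst 339.750.
Highest priority: Rivermont.

Rivermont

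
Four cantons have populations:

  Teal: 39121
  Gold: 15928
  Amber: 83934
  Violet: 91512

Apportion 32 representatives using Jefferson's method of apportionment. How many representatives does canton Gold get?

2

Standard divisor 230495/32 ≈ 7202.969; standard quotas: Teal 5.431, Gold 2.211, Amber 11.653, Violet 12.705.
Rounding down gives 5, 2, 11, 12 = 30 seats, so the divisor must be adjusted.
With modified divisor 6800: modified quotas Teal 5.753, Gold 2.342, Amber 12.343, Violet 13.458.
Rounding down: Teal 5, Gold 2, Amber 12, Violet 13 (total 32).
Gold receives 2.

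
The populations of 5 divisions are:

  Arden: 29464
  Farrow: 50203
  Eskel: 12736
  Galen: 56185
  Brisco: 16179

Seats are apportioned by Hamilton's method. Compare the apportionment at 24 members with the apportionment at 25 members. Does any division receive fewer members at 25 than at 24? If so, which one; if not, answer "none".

Brisco

At 24 seats: Arden 4, Farrow 7, Eskel 2, Galen 8, Brisco 3.
At 25 seats: Arden 4, Farrow 8, Eskel 2, Galen 9, Brisco 2.
Brisco drops from 3 to 2.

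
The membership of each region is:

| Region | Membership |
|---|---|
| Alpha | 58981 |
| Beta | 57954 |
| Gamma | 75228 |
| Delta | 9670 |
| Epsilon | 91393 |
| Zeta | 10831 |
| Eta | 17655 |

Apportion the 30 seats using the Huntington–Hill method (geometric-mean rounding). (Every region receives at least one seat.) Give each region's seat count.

With divisor 10770: modified quotas Alpha 5.476, Beta 5.381, Gamma 6.985, Delta 0.898, Epsilon 8.486, Zeta 1.006, Eta 1.639.
Geometric-mean thresholds: Alpha √(5·6)=5.477, Beta √(5·6)=5.477, Gamma √(6·7)=6.481, Delta (min 1), Epsilon √(8·9)=8.485, Zeta √(1·2)=1.414, Eta √(1·2)=1.414.
Each quota rounded against its threshold gives Alpha 5, Beta 5, Gamma 7, Delta 1, Epsilon 9, Zeta 1, Eta 2 (total 30).

Alpha 5, Beta 5, Gamma 7, Delta 1, Epsilon 9, Zeta 1, Eta 2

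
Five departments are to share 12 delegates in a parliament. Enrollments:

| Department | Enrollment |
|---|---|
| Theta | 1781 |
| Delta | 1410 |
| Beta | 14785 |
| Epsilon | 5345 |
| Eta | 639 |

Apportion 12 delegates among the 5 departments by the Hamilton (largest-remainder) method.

Total 23960; standard divisor 23960/12 ≈ 1996.667.
Standard quotas: Theta 0.8920, Delta 0.7062, Beta 7.4048, Epsilon 2.6770, Eta 0.3200.
Lower quotas: Theta 0, Delta 0, Beta 7, Epsilon 2, Eta 0 (sum 9, leaving 3 seats).
Remainders in descending order: Theta 0.8920, Delta 0.7062, Epsilon 0.6770, Beta 0.4048, Eta 0.3200.
Largest remainders: Theta, Delta, Epsilon receive the extra seats.

Theta 1; Delta 1; Beta 7; Epsilon 3; Eta 0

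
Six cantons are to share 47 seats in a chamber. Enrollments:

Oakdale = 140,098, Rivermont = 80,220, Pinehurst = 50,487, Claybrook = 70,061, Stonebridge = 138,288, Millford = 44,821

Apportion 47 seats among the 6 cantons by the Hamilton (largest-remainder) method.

Oakdale 13; Rivermont 7; Pinehurst 5; Claybrook 6; Stonebridge 12; Millford 4

The standard divisor is 523975/47 ≈ 11148.404.
Standard quotas: Oakdale 12.5666, Rivermont 7.1956, Pinehurst 4.5286, Claybrook 6.2844, Stonebridge 12.4043, Millford 4.0204.
Lower quotas: Oakdale 12, Rivermont 7, Pinehurst 4, Claybrook 6, Stonebridge 12, Millford 4 (sum 45, leaving 2 seats).
Remainders in descending order: Oakdale 0.5666, Pinehurst 0.5286, Stonebridge 0.4043, Claybrook 0.2844, Rivermont 0.1956, Millford 0.0204.
Largest remainders: Oakdale, Pinehurst receive the extra seats.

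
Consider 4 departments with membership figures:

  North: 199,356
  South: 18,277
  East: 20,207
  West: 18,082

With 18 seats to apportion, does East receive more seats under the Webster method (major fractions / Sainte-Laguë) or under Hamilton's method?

Webster: North 15, South 1, East 1, West 1.
Hamilton: North 14, South 1, East 2, West 1.
East gets 1 under Webster and 2 under Hamilton.

Hamilton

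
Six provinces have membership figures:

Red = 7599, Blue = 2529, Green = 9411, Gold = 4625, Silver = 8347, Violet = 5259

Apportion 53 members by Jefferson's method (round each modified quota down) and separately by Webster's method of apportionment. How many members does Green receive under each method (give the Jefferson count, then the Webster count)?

14 and 13

Jefferson: Red 11, Blue 3, Green 14, Gold 6, Silver 12, Violet 7.
Webster: Red 11, Blue 4, Green 13, Gold 6, Silver 12, Violet 7.
Green gets 14 under Jefferson and 13 under Webster.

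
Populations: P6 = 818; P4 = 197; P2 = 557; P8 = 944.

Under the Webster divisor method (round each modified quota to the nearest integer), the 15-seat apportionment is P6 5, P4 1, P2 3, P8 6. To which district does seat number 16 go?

P2

Priority for the next seat is population ÷ (current seats + 0.5).
Priorities: P6 148.727, P4 131.333, P2 159.143, P8 145.231.
Highest priority: P2.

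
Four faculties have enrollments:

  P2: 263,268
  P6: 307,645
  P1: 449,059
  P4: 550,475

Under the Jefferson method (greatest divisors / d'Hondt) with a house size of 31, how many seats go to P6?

Standard divisor 1570447/31 ≈ 50659.581; standard quotas: P2 5.197, P6 6.073, P1 8.864, P4 10.866.
Rounding down gives 5, 6, 8, 10 = 29 seats, so the divisor must be adjusted.
With modified divisor 47900: modified quotas P2 5.496, P6 6.423, P1 9.375, P4 11.492.
Rounding down: P2 5, P6 6, P1 9, P4 11 (total 31).
P6 receives 6.

6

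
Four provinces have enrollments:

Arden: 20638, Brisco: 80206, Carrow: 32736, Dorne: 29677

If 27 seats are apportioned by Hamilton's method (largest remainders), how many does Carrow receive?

Total 163257; standard divisor 163257/27 ≈ 6046.556.
Standard quotas: Arden 3.4132, Brisco 13.2647, Carrow 5.4140, Dorne 4.9081.
Lower quotas: Arden 3, Brisco 13, Carrow 5, Dorne 4 (sum 25, leaving 2 seats).
Remainders in descending order: Dorne 0.9081, Carrow 0.4140, Arden 0.4132, Brisco 0.2647.
The surplus seats go to Dorne, Carrow.
Carrow receives 6.

6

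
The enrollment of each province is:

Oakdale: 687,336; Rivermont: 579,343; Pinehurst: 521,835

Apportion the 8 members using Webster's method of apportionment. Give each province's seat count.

Oakdale 3; Rivermont 3; Pinehurst 2

Standard divisor 1788514/8 ≈ 223564.25; standard quotas: Oakdale 3.074, Rivermont 2.591, Pinehurst 2.334.
Rounding to the nearest integer gives Oakdale 3, Rivermont 3, Pinehurst 2 — total 8, matching the house size, so no adjustment is needed.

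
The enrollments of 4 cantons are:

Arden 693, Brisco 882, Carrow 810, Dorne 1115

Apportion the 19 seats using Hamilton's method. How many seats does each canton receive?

Arden 4; Brisco 5; Carrow 4; Dorne 6

The standard divisor is 3500/19 ≈ 184.211.
Standard quotas: Arden 3.762, Brisco 4.788, Carrow 4.397, Dorne 6.053.
Lower quotas: Arden 3, Brisco 4, Carrow 4, Dorne 6 (sum 17, leaving 2 seats).
Remainders in descending order: Brisco 0.788, Arden 0.762, Carrow 0.397, Dorne 0.053.
The surplus seats go to Brisco, Arden.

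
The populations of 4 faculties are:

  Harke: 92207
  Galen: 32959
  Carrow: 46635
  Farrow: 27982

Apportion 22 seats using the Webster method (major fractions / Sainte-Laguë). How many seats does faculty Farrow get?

Standard divisor 199783/22 ≈ 9081.045; standard quotas: Harke 10.154, Galen 3.629, Carrow 5.135, Farrow 3.081.
Rounding to the nearest integer gives Harke 10, Galen 4, Carrow 5, Farrow 3 — total 22, matching the house size, so no adjustment is needed.
Farrow receives 3.

3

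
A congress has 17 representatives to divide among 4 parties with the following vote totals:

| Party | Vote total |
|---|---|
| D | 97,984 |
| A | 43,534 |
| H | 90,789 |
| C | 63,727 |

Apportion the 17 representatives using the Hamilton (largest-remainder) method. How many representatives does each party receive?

D=6, A=2, H=5, C=4

The standard divisor is 296034/17 ≈ 17413.765.
Standard quotas: D 5.6268, A 2.5000, H 5.2136, C 3.6596.
Lower quotas: D 5, A 2, H 5, C 3 (sum 15, leaving 2 seats).
Remainders in descending order: C 0.6596, D 0.6268, A 0.5000, H 0.2136.
The surplus seats go to C, D.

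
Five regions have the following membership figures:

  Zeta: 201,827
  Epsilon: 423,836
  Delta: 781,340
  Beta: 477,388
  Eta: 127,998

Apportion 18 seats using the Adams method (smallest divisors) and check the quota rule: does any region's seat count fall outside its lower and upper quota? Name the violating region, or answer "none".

Standard quotas: Zeta 1.805, Epsilon 3.791, Delta 6.989, Beta 4.270, Eta 1.145.
Adams allocation: Zeta 2, Epsilon 4, Delta 7, Beta 4, Eta 1.
Every allocation lies between the lower and upper quota.

none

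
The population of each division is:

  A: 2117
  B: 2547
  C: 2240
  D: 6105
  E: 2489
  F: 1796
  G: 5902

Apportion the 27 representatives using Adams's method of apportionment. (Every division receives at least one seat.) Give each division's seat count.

Standard divisor 23196/27 ≈ 859.111; standard quotas: A 2.464, B 2.965, C 2.607, D 7.106, E 2.897, F 2.091, G 6.870.
Rounding up gives 3, 3, 3, 8, 3, 3, 7 = 30 seats, so the divisor must be adjusted.
With modified divisor 1000: modified quotas A 2.117, B 2.547, C 2.240, D 6.105, E 2.489, F 1.796, G 5.902.
Rounding up: A 3, B 3, C 3, D 7, E 3, F 2, G 6 (total 27).

A 3, B 3, C 3, D 7, E 3, F 2, G 6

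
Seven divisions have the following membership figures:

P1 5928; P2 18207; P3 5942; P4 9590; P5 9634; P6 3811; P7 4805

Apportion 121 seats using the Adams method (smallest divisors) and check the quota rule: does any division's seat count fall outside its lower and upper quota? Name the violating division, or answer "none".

P2

Standard quotas: P1 12.385, P2 38.038, P3 12.414, P4 20.035, P5 20.127, P6 7.962, P7 10.039.
Adams allocation: P1 13, P2 37, P3 13, P4 20, P5 20, P6 8, P7 10.
P2 has quota 38.038 (lower 38, upper 39) but receives 37 — outside the quota interval.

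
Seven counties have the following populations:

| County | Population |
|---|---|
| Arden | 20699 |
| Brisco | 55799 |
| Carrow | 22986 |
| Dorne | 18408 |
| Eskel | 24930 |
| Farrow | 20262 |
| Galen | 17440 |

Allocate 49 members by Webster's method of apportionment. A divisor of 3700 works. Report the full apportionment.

Arden 6; Brisco 15; Carrow 6; Dorne 5; Eskel 7; Farrow 5; Galen 5

With modified divisor 3700: modified quotas Arden 5.594, Brisco 15.081, Carrow 6.212, Dorne 4.975, Eskel 6.738, Farrow 5.476, Galen 4.714.
Rounding to the nearest integer: Arden 6, Brisco 15, Carrow 6, Dorne 5, Eskel 7, Farrow 5, Galen 5 (total 49).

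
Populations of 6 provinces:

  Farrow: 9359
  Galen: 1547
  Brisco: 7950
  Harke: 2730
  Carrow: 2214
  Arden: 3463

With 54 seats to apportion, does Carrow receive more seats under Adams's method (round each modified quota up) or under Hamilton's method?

Adams

Adams: Farrow 18, Galen 3, Brisco 15, Harke 6, Carrow 5, Arden 7.
Hamilton: Farrow 19, Galen 3, Brisco 16, Harke 5, Carrow 4, Arden 7.
Carrow gets 5 under Adams and 4 under Hamilton.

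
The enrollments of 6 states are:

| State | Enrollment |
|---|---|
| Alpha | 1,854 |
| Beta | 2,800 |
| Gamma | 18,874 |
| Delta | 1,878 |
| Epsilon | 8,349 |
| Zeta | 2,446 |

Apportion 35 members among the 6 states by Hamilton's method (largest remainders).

Standard divisor: 36201 ÷ 35 ≈ 1034.314.
Standard quotas: Alpha 1.7925, Beta 2.7071, Gamma 18.2478, Delta 1.8157, Epsilon 8.0720, Zeta 2.3649.
Lower quotas: Alpha 1, Beta 2, Gamma 18, Delta 1, Epsilon 8, Zeta 2 (sum 32, leaving 3 seats).
Remainders in descending order: Delta 0.8157, Alpha 0.7925, Beta 0.7071, Zeta 0.3649, Gamma 0.2478, Epsilon 0.0720.
The surplus seats go to Delta, Alpha, Beta.

Alpha: 2, Beta: 3, Gamma: 18, Delta: 2, Epsilon: 8, Zeta: 2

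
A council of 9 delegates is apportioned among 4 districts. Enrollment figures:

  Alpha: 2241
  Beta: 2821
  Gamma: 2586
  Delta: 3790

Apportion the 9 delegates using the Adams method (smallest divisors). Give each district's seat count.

Standard divisor 11438/9 ≈ 1270.889; standard quotas: Alpha 1.763, Beta 2.220, Gamma 2.035, Delta 2.982.
Rounding up gives 2, 3, 3, 3 = 11 seats, so the divisor must be adjusted.
With modified divisor 1700: modified quotas Alpha 1.318, Beta 1.659, Gamma 1.521, Delta 2.229.
Rounding up: Alpha 2, Beta 2, Gamma 2, Delta 3 (total 9).

Alpha 2, Beta 2, Gamma 2, Delta 3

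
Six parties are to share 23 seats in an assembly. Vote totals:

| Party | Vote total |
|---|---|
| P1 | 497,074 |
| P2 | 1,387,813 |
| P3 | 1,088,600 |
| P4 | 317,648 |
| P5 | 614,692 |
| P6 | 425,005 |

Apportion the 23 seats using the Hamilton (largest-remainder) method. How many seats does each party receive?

P1=3, P2=7, P3=6, P4=2, P5=3, P6=2

Standard divisor: 4330832 ÷ 23 ≈ 188297.043.
Standard quotas: P1 2.6398, P2 7.3703, P3 5.7813, P4 1.6870, P5 3.2645, P6 2.2571.
Lower quotas: P1 2, P2 7, P3 5, P4 1, P5 3, P6 2 (sum 20, leaving 3 seats).
Remainders in descending order: P3 0.7813, P4 0.6870, P1 0.6398, P2 0.3703, P5 0.2645, P6 0.2571.
Largest remainders: P3, P4, P1 receive the extra seats.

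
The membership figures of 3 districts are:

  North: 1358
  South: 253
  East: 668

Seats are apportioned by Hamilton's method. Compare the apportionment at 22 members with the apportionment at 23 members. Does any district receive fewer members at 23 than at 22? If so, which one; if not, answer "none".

At 22 seats: North 13, South 2, East 7.
At 23 seats: North 14, South 2, East 7.
No district's allocation decreased.

none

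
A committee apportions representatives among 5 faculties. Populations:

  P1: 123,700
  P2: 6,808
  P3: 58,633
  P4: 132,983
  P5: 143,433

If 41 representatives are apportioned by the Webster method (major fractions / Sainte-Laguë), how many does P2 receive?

Standard divisor 465557/41 ≈ 11355.049; standard quotas: P1 10.894, P2 0.600, P3 5.164, P4 11.711, P5 12.632.
Rounding to the nearest integer gives 11, 1, 5, 12, 13 = 42 seats, so the divisor must be adjusted.
With modified divisor 11500: modified quotas P1 10.757, P2 0.592, P3 5.099, P4 11.564, P5 12.472.
Rounding to the nearest integer: P1 11, P2 1, P3 5, P4 12, P5 12 (total 41).
P2 receives 1.

1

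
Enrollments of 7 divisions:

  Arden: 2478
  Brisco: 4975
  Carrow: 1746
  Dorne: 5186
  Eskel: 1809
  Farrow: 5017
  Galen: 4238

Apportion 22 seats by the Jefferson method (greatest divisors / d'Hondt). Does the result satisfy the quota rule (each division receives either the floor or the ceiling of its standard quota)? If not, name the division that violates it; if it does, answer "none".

Standard quotas: Arden 2.142, Brisco 4.301, Carrow 1.509, Dorne 4.483, Eskel 1.564, Farrow 4.337, Galen 3.664.
Jefferson allocation: Arden 2, Brisco 4, Carrow 1, Dorne 5, Eskel 1, Farrow 5, Galen 4.
Every allocation lies between the lower and upper quota.

none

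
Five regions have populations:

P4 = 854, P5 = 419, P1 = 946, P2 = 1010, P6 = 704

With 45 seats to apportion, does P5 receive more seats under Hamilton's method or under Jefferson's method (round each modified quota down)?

Hamilton

Hamilton: P4 10, P5 5, P1 11, P2 11, P6 8.
Jefferson: P4 10, P5 4, P1 11, P2 12, P6 8.
P5 gets 5 under Hamilton and 4 under Jefferson.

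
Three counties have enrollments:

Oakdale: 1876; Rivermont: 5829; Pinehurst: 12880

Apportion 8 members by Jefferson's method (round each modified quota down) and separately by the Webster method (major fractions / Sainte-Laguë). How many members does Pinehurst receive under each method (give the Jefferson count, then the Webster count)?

Jefferson: Oakdale 0, Rivermont 2, Pinehurst 6.
Webster: Oakdale 1, Rivermont 2, Pinehurst 5.
Pinehurst gets 6 under Jefferson and 5 under Webster.

6 and 5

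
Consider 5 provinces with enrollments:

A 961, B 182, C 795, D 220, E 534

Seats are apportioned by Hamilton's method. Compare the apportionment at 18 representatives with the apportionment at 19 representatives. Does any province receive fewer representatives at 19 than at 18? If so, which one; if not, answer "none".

D

At 18 seats: A 6, B 1, C 5, D 2, E 4.
At 19 seats: A 7, B 1, C 6, D 1, E 4.
D drops from 2 to 1.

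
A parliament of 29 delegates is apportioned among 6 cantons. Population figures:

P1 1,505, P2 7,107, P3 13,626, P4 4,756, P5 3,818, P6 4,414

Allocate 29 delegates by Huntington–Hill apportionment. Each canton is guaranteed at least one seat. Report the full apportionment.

With divisor 1230: modified quotas P1 1.224, P2 5.778, P3 11.078, P4 3.867, P5 3.104, P6 3.589.
Geometric-mean thresholds: P1 √(1·2)=1.414, P2 √(5·6)=5.477, P3 √(11·12)=11.489, P4 √(3·4)=3.464, P5 √(3·4)=3.464, P6 √(3·4)=3.464.
Each quota rounded against its threshold gives P1 1, P2 6, P3 11, P4 4, P5 3, P6 4 (total 29).

P1=1, P2=6, P3=11, P4=4, P5=3, P6=4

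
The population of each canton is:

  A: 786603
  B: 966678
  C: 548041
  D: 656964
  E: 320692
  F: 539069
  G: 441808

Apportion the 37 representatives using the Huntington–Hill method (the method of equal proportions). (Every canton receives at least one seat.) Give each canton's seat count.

With divisor 120242: modified quotas A 6.542, B 8.039, C 4.558, D 5.464, E 2.667, F 4.483, G 3.674.
Geometric-mean thresholds: A √(6·7)=6.481, B √(8·9)=8.485, C √(4·5)=4.472, D √(5·6)=5.477, E √(2·3)=2.449, F √(4·5)=4.472, G √(3·4)=3.464.
Each quota rounded against its threshold gives A 7, B 8, C 5, D 5, E 3, F 5, G 4 (total 37).

A 7; B 8; C 5; D 5; E 3; F 5; G 4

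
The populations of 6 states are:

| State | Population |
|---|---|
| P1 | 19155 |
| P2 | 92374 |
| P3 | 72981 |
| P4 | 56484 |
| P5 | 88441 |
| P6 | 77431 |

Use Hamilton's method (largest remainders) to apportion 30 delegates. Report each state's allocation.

P1 1; P2 7; P3 5; P4 4; P5 7; P6 6

Total 406866; standard divisor 406866/30 ≈ 13562.2.
Standard quotas: P1 1.4124, P2 6.8111, P3 5.3812, P4 4.1648, P5 6.5211, P6 5.7093.
Lower quotas: P1 1, P2 6, P3 5, P4 4, P5 6, P6 5 (sum 27, leaving 3 seats).
Remainders in descending order: P2 0.8111, P6 0.7093, P5 0.5211, P1 0.4124, P3 0.3812, P4 0.1648.
Largest remainders: P2, P6, P5 receive the extra seats.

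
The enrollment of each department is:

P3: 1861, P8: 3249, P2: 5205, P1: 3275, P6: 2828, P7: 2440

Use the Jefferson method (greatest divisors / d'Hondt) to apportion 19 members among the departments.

P3 2, P8 3, P2 6, P1 3, P6 3, P7 2

Standard divisor 18858/19 ≈ 992.526; standard quotas: P3 1.875, P8 3.273, P2 5.244, P1 3.300, P6 2.849, P7 2.458.
Rounding down gives 1, 3, 5, 3, 2, 2 = 16 seats, so the divisor must be adjusted.
With modified divisor 840: modified quotas P3 2.215, P8 3.868, P2 6.196, P1 3.899, P6 3.367, P7 2.905.
Rounding down: P3 2, P8 3, P2 6, P1 3, P6 3, P7 2 (total 19).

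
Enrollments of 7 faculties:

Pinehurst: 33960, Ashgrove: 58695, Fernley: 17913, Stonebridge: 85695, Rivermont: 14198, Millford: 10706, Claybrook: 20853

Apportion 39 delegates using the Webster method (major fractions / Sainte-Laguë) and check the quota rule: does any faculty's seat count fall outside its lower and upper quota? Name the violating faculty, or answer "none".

none

Standard quotas: Pinehurst 5.472, Ashgrove 9.458, Fernley 2.887, Stonebridge 13.809, Rivermont 2.288, Millford 1.725, Claybrook 3.360.
Webster allocation: Pinehurst 5, Ashgrove 10, Fernley 3, Stonebridge 14, Rivermont 2, Millford 2, Claybrook 3.
Every allocation lies between the lower and upper quota.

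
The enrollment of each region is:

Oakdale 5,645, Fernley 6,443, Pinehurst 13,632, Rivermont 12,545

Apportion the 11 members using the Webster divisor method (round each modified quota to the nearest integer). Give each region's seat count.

Oakdale=2, Fernley=2, Pinehurst=4, Rivermont=3

Standard divisor 38265/11 ≈ 3478.636; standard quotas: Oakdale 1.623, Fernley 1.852, Pinehurst 3.919, Rivermont 3.606.
Rounding to the nearest integer gives 2, 2, 4, 4 = 12 seats, so the divisor must be adjusted.
With modified divisor 3700: modified quotas Oakdale 1.526, Fernley 1.741, Pinehurst 3.684, Rivermont 3.391.
Rounding to the nearest integer: Oakdale 2, Fernley 2, Pinehurst 4, Rivermont 3 (total 11).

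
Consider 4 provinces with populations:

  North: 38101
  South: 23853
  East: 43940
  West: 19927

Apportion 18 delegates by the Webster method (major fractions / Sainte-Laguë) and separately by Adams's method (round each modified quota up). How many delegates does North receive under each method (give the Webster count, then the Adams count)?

6 and 5

Webster: North 6, South 3, East 6, West 3.
Adams: North 5, South 4, East 6, West 3.
North gets 6 under Webster and 5 under Adams.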